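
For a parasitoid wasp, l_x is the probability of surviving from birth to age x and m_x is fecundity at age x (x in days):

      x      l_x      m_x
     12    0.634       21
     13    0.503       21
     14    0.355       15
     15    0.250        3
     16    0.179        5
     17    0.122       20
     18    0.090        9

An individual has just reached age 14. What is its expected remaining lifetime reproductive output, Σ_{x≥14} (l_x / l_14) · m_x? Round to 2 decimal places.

l_14 = 0.355. Conditional survival from age 14 to x is l_x / l_14.
  x=14: (0.355/0.355) × 15 = 15.0000
  x=15: (0.250/0.355) × 3 = 2.1127
  x=16: (0.179/0.355) × 5 = 2.5211
  x=17: (0.122/0.355) × 20 = 6.8732
  x=18: (0.090/0.355) × 9 = 2.2817
Sum = 15.0000 + 2.1127 + 2.5211 + 6.8732 + 2.2817 = 28.7887

28.79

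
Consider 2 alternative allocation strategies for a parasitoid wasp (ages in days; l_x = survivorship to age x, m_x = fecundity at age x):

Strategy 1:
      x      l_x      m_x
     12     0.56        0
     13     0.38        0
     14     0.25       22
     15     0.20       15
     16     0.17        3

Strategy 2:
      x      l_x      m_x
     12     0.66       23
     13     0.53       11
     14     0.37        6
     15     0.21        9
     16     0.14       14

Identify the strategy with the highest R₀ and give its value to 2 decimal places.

Strategy 1: R₀ = 0.56×0 + 0.38×0 + 0.25×22 + 0.20×15 + 0.17×3 = 9.0100
Strategy 2: R₀ = 0.66×23 + 0.53×11 + 0.37×6 + 0.21×9 + 0.14×14 = 27.0800
Highest R₀: strategy 2 with 27.0800.

27.08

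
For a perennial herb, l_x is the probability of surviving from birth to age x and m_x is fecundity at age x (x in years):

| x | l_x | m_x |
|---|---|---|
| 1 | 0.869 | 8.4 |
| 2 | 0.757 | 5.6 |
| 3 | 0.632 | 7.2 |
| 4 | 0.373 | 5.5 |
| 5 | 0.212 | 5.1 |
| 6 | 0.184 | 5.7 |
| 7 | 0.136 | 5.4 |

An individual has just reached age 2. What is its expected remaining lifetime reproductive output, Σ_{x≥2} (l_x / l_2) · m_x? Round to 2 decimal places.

l_2 = 0.757. Conditional survival from age 2 to x is l_x / l_2.
  x=2: (0.757/0.757) × 5.6 = 5.6000
  x=3: (0.632/0.757) × 7.2 = 6.0111
  x=4: (0.373/0.757) × 5.5 = 2.7100
  x=5: (0.212/0.757) × 5.1 = 1.4283
  x=6: (0.184/0.757) × 5.7 = 1.3855
  x=7: (0.136/0.757) × 5.4 = 0.9701
Sum = 5.6000 + 6.0111 + 2.7100 + 1.4283 + 1.3855 + 0.9701 = 18.1050

18.11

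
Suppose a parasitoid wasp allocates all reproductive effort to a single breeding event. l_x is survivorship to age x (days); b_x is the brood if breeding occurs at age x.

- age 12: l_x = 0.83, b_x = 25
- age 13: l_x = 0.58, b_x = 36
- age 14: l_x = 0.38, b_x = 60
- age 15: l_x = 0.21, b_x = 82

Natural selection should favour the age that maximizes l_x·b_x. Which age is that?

Expected offspring if breeding at age x = l_x × b_x:
  age 12: 0.83 × 25 = 20.750
  age 13: 0.58 × 36 = 20.880
  age 14: 0.38 × 60 = 22.800
  age 15: 0.21 × 82 = 17.220
Maximum at age 14 (22.800).

14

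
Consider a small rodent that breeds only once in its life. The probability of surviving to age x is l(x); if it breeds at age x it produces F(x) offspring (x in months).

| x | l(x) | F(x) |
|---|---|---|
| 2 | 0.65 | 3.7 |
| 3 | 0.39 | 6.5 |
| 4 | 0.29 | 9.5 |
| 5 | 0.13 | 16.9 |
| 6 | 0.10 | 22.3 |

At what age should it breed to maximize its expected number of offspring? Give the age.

Expected offspring if breeding at age x = l(x) × F(x):
  age 2: 0.65 × 3.7 = 2.405
  age 3: 0.39 × 6.5 = 2.535
  age 4: 0.29 × 9.5 = 2.755
  age 5: 0.13 × 16.9 = 2.197
  age 6: 0.10 × 22.3 = 2.230
Maximum at age 4 (2.755).

4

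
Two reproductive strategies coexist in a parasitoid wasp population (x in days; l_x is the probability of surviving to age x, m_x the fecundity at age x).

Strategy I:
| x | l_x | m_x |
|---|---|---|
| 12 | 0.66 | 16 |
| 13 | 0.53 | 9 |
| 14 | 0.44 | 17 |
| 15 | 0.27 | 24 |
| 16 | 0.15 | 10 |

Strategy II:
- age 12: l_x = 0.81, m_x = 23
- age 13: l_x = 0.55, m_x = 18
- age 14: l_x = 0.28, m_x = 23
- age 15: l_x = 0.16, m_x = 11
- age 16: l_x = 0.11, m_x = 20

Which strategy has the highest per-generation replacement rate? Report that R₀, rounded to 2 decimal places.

Strategy I: R₀ = 0.66×16 + 0.53×9 + 0.44×17 + 0.27×24 + 0.15×10 = 30.7900
Strategy II: R₀ = 0.81×23 + 0.55×18 + 0.28×23 + 0.16×11 + 0.11×20 = 38.9300
Highest R₀: strategy II with 38.9300.

38.93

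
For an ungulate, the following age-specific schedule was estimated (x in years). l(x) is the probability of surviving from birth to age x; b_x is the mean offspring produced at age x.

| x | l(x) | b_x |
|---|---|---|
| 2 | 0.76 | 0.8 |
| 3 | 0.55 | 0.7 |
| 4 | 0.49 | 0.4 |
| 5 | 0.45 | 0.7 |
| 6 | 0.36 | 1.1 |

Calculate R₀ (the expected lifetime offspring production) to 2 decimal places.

R₀ = Σ l(x) b_x:
  age 2: 0.76 × 0.8 = 0.6080
  age 3: 0.55 × 0.7 = 0.3850
  age 4: 0.49 × 0.4 = 0.1960
  age 5: 0.45 × 0.7 = 0.3150
  age 6: 0.36 × 1.1 = 0.3960
R₀ = 0.6080 + 0.3850 + 0.1960 + 0.3150 + 0.3960 = 1.9000

1.90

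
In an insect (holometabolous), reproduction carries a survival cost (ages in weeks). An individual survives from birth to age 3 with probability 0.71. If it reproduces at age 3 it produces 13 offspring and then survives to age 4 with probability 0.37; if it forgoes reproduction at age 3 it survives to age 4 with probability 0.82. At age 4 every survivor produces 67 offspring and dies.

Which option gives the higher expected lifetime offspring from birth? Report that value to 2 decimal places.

39.01

breed at age 3: R₀ = 0.71 × (13 + 0.37 × 67) = 0.71 × 37.7900 = 26.8309
delay to age 4: R₀ = 0.71 × (0.82 × 67) = 0.71 × 54.9400 = 39.0074
Higher: delay to age 4 (39.0074).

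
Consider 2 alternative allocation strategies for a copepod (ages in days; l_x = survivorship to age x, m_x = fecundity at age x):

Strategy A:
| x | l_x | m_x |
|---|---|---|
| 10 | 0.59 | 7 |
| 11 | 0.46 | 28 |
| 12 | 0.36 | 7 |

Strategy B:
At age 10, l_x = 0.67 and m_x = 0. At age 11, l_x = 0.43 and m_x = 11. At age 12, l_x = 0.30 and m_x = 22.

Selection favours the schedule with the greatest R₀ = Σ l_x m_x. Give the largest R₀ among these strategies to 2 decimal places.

19.53

Strategy A: R₀ = 0.59×7 + 0.46×28 + 0.36×7 = 19.5300
Strategy B: R₀ = 0.67×0 + 0.43×11 + 0.30×22 = 11.3300
Highest R₀: strategy A with 19.5300.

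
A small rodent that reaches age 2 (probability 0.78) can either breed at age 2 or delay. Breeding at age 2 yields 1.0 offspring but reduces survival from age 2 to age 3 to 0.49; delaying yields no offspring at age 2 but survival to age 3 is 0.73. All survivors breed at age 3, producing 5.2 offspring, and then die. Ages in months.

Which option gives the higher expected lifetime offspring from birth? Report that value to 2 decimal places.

breed at age 2: R₀ = 0.78 × (1.0 + 0.49 × 5.2) = 0.78 × 3.5480 = 2.7674
delay to age 3: R₀ = 0.78 × (0.73 × 5.2) = 0.78 × 3.7960 = 2.9609
Higher: delay to age 3 (2.9609).

2.96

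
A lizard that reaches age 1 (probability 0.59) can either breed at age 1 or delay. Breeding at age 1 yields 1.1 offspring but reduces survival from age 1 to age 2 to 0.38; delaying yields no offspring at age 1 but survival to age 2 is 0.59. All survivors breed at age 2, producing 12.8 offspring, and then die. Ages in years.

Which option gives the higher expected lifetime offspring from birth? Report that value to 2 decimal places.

breed at age 1: R₀ = 0.59 × (1.1 + 0.38 × 12.8) = 0.59 × 5.9640 = 3.5188
delay to age 2: R₀ = 0.59 × (0.59 × 12.8) = 0.59 × 7.5520 = 4.4557
Higher: delay to age 2 (4.4557).

4.46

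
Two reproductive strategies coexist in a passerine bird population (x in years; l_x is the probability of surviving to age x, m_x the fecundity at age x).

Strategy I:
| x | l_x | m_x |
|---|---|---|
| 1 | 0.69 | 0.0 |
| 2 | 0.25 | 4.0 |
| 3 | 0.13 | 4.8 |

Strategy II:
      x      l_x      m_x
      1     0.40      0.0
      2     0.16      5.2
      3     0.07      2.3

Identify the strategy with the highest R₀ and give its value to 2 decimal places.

1.62

Strategy I: R₀ = 0.69×0.0 + 0.25×4.0 + 0.13×4.8 = 1.6240
Strategy II: R₀ = 0.40×0.0 + 0.16×5.2 + 0.07×2.3 = 0.9930
Highest R₀: strategy I with 1.6240.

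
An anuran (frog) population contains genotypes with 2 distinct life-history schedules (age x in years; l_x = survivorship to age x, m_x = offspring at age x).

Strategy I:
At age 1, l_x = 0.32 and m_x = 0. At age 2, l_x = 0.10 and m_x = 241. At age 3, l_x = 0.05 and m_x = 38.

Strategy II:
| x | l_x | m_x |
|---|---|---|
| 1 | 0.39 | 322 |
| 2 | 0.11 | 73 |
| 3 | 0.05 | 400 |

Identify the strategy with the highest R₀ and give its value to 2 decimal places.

Strategy I: R₀ = 0.32×0 + 0.10×241 + 0.05×38 = 26.0000
Strategy II: R₀ = 0.39×322 + 0.11×73 + 0.05×400 = 153.6100
Highest R₀: strategy II with 153.6100.

153.61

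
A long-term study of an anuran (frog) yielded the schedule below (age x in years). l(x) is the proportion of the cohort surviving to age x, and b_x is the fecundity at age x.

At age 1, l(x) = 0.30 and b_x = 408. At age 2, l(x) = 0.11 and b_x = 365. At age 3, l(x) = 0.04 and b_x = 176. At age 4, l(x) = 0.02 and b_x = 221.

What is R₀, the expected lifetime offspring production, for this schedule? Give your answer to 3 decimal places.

R₀ = Σ l(x) b_x:
  age 1: 0.30 × 408 = 122.4000
  age 2: 0.11 × 365 = 40.1500
  age 3: 0.04 × 176 = 7.0400
  age 4: 0.02 × 221 = 4.4200
R₀ = 122.4000 + 40.1500 + 7.0400 + 4.4200 = 174.0100

174.010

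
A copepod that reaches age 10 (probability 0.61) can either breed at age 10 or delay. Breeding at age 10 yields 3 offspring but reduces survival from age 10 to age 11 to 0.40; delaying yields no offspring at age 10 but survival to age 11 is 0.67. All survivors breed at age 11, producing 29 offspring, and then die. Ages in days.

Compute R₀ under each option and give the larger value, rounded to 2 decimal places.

11.85

breed at age 10: R₀ = 0.61 × (3 + 0.40 × 29) = 0.61 × 14.6000 = 8.9060
delay to age 11: R₀ = 0.61 × (0.67 × 29) = 0.61 × 19.4300 = 11.8523
Higher: delay to age 11 (11.8523).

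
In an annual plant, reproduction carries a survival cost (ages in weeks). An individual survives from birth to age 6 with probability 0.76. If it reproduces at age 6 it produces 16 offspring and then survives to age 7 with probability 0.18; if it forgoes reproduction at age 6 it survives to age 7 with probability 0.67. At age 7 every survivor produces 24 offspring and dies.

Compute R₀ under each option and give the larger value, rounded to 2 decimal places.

breed at age 6: R₀ = 0.76 × (16 + 0.18 × 24) = 0.76 × 20.3200 = 15.4432
delay to age 7: R₀ = 0.76 × (0.67 × 24) = 0.76 × 16.0800 = 12.2208
Higher: breed at age 6 (15.4432).

15.44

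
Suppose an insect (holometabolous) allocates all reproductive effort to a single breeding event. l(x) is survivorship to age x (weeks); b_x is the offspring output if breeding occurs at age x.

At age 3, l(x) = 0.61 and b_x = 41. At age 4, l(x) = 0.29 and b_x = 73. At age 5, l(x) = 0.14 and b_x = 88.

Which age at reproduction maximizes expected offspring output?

Expected offspring if breeding at age x = l(x) × b_x:
  age 3: 0.61 × 41 = 25.010
  age 4: 0.29 × 73 = 21.170
  age 5: 0.14 × 88 = 12.320
Maximum at age 3 (25.010).

3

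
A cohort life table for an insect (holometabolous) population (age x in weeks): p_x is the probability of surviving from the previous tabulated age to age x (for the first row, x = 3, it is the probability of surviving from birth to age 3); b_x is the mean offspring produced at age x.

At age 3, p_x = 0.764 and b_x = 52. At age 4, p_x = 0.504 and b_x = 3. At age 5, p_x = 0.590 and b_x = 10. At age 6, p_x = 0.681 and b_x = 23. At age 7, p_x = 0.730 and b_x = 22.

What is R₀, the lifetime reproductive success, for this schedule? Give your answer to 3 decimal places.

49.198

Survivorship from birth: l_x = p_3·p_4·…·p_x.
  l_3 = 0.76400
  l_4 = 0.38506
  l_5 = 0.22718
  l_6 = 0.15471
  l_7 = 0.11294
R₀ = Σ l_x b_x:
  age 3: 0.76400 × 52 = 39.7280
  age 4: 0.38506 × 3 = 1.1552
  age 5: 0.22718 × 10 = 2.2718
  age 6: 0.15471 × 23 = 3.5583
  age 7: 0.11294 × 22 = 2.4847
R₀ = 39.7280 + 1.1552 + 2.2718 + 3.5583 + 2.4847 = 49.1980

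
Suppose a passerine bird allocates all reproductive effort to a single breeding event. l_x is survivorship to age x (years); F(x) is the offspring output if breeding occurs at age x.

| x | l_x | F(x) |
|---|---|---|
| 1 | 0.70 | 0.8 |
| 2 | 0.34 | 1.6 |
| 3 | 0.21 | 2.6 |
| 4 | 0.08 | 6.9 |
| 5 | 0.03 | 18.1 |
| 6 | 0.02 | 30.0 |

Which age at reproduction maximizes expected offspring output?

6

Expected offspring if breeding at age x = l_x × F(x):
  age 1: 0.70 × 0.8 = 0.560
  age 2: 0.34 × 1.6 = 0.544
  age 3: 0.21 × 2.6 = 0.546
  age 4: 0.08 × 6.9 = 0.552
  age 5: 0.03 × 18.1 = 0.543
  age 6: 0.02 × 30.0 = 0.600
Maximum at age 6 (0.600).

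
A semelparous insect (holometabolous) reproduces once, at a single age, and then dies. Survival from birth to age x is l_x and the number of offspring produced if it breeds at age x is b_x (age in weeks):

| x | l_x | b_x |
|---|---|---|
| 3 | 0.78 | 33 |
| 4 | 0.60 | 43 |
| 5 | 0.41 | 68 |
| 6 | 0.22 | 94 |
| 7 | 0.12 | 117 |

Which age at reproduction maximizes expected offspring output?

Expected offspring if breeding at age x = l_x × b_x:
  age 3: 0.78 × 33 = 25.740
  age 4: 0.60 × 43 = 25.800
  age 5: 0.41 × 68 = 27.880
  age 6: 0.22 × 94 = 20.680
  age 7: 0.12 × 117 = 14.040
Maximum at age 5 (27.880).

5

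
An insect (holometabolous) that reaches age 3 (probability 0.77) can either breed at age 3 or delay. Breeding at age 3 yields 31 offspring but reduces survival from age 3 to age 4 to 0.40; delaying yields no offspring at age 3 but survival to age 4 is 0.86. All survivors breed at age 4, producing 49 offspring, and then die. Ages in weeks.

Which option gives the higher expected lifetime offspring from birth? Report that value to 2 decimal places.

breed at age 3: R₀ = 0.77 × (31 + 0.40 × 49) = 0.77 × 50.6000 = 38.9620
delay to age 4: R₀ = 0.77 × (0.86 × 49) = 0.77 × 42.1400 = 32.4478
Higher: breed at age 3 (38.9620).

38.96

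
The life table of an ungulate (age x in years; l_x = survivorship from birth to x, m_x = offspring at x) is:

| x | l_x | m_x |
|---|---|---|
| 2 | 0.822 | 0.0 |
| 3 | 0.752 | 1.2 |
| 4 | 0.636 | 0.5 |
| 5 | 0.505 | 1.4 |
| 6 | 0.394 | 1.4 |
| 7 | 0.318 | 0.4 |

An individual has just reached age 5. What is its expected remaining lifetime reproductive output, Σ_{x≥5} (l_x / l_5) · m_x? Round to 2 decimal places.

2.74

l_5 = 0.505. Conditional survival from age 5 to x is l_x / l_5.
  x=5: (0.505/0.505) × 1.4 = 1.4000
  x=6: (0.394/0.505) × 1.4 = 1.0923
  x=7: (0.318/0.505) × 0.4 = 0.2519
Sum = 1.4000 + 1.0923 + 0.2519 = 2.7442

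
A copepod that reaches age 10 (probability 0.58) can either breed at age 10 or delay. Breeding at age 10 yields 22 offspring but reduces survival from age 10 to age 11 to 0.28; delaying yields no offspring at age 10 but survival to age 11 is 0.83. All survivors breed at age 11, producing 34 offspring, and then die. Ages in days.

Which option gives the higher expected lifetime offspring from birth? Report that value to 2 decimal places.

18.28

breed at age 10: R₀ = 0.58 × (22 + 0.28 × 34) = 0.58 × 31.5200 = 18.2816
delay to age 11: R₀ = 0.58 × (0.83 × 34) = 0.58 × 28.2200 = 16.3676
Higher: breed at age 10 (18.2816).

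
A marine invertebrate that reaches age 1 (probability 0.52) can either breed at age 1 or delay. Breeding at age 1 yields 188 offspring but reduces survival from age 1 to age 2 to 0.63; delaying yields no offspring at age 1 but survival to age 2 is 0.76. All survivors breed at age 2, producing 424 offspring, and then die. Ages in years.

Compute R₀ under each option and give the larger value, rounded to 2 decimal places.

236.66

breed at age 1: R₀ = 0.52 × (188 + 0.63 × 424) = 0.52 × 455.1200 = 236.6624
delay to age 2: R₀ = 0.52 × (0.76 × 424) = 0.52 × 322.2400 = 167.5648
Higher: breed at age 1 (236.6624).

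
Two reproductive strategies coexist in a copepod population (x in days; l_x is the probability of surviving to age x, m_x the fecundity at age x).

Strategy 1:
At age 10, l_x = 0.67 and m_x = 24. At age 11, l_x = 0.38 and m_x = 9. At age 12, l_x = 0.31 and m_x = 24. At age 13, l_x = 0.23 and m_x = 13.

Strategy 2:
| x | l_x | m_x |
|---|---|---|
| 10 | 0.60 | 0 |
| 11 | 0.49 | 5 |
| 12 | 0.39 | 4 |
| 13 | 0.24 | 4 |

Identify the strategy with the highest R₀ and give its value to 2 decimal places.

29.93

Strategy 1: R₀ = 0.67×24 + 0.38×9 + 0.31×24 + 0.23×13 = 29.9300
Strategy 2: R₀ = 0.60×0 + 0.49×5 + 0.39×4 + 0.24×4 = 4.9700
Highest R₀: strategy 1 with 29.9300.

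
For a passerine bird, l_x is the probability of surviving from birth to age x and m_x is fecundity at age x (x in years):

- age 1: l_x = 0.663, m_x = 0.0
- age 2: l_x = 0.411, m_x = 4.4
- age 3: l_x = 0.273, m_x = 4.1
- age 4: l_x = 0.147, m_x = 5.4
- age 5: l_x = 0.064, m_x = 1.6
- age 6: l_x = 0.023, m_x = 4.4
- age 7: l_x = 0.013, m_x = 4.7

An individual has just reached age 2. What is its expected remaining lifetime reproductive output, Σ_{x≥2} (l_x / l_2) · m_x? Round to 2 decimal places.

l_2 = 0.411. Conditional survival from age 2 to x is l_x / l_2.
  x=2: (0.411/0.411) × 4.4 = 4.4000
  x=3: (0.273/0.411) × 4.1 = 2.7234
  x=4: (0.147/0.411) × 5.4 = 1.9314
  x=5: (0.064/0.411) × 1.6 = 0.2491
  x=6: (0.023/0.411) × 4.4 = 0.2462
  x=7: (0.013/0.411) × 4.7 = 0.1487
Sum = 4.4000 + 2.7234 + 1.9314 + 0.2491 + 0.2462 + 0.1487 = 9.6988

9.70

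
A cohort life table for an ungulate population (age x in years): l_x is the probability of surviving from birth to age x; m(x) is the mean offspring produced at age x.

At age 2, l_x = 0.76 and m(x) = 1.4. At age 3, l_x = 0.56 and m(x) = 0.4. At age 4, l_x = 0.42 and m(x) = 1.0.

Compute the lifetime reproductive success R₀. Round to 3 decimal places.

R₀ = Σ l_x m(x):
  age 2: 0.76 × 1.4 = 1.0640
  age 3: 0.56 × 0.4 = 0.2240
  age 4: 0.42 × 1.0 = 0.4200
R₀ = 1.0640 + 0.2240 + 0.4200 = 1.7080

1.708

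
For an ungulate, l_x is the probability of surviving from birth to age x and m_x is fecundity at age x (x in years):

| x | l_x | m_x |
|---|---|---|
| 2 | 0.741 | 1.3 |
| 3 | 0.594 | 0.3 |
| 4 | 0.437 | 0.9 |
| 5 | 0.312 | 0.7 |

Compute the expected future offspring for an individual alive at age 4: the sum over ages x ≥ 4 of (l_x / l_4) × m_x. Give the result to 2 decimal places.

l_4 = 0.437. Conditional survival from age 4 to x is l_x / l_4.
  x=4: (0.437/0.437) × 0.9 = 0.9000
  x=5: (0.312/0.437) × 0.7 = 0.4998
Sum = 0.9000 + 0.4998 = 1.3998

1.40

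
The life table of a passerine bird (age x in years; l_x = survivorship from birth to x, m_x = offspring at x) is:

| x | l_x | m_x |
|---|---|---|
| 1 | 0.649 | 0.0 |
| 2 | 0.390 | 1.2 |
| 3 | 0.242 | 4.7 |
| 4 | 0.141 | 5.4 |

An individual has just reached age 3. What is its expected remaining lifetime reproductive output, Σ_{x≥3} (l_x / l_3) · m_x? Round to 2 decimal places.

7.85

l_3 = 0.242. Conditional survival from age 3 to x is l_x / l_3.
  x=3: (0.242/0.242) × 4.7 = 4.7000
  x=4: (0.141/0.242) × 5.4 = 3.1463
Sum = 4.7000 + 3.1463 = 7.8463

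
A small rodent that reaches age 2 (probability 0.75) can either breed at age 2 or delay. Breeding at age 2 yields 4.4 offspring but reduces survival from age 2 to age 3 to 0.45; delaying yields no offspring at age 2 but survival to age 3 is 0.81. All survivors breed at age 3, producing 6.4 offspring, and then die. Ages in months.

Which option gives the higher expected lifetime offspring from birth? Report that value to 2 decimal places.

5.46

breed at age 2: R₀ = 0.75 × (4.4 + 0.45 × 6.4) = 0.75 × 7.2800 = 5.4600
delay to age 3: R₀ = 0.75 × (0.81 × 6.4) = 0.75 × 5.1840 = 3.8880
Higher: breed at age 2 (5.4600).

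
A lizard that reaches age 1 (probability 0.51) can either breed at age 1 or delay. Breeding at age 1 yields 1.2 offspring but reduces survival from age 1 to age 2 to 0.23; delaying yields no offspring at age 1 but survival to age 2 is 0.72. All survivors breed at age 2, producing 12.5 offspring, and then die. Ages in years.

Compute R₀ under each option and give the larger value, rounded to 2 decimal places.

breed at age 1: R₀ = 0.51 × (1.2 + 0.23 × 12.5) = 0.51 × 4.0750 = 2.0783
delay to age 2: R₀ = 0.51 × (0.72 × 12.5) = 0.51 × 9.0000 = 4.5900
Higher: delay to age 2 (4.5900).

4.59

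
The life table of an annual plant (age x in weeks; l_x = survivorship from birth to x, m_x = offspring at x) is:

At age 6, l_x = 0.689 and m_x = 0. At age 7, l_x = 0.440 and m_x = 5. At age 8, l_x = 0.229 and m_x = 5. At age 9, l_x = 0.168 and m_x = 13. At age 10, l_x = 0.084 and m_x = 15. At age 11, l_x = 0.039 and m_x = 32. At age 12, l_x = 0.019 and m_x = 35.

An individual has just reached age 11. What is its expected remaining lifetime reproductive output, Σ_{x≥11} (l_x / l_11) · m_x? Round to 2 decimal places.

l_11 = 0.039. Conditional survival from age 11 to x is l_x / l_11.
  x=11: (0.039/0.039) × 32 = 32.0000
  x=12: (0.019/0.039) × 35 = 17.0513
Sum = 32.0000 + 17.0513 = 49.0513

49.05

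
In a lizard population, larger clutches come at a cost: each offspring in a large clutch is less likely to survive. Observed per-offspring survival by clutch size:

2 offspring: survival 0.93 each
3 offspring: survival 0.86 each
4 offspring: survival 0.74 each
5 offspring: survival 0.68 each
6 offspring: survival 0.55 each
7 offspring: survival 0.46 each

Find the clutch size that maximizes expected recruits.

5

Expected recruits = c × s(c):
  c=2: 2 × 0.93 = 1.860
  c=3: 3 × 0.86 = 2.580
  c=4: 4 × 0.74 = 2.960
  c=5: 5 × 0.68 = 3.400
  c=6: 6 × 0.55 = 3.300
  c=7: 7 × 0.46 = 3.220
Maximum at c = 5 (3.400 recruits).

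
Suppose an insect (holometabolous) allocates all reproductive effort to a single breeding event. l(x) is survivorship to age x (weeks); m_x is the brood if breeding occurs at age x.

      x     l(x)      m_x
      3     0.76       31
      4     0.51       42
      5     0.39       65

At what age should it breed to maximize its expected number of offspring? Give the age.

5

Expected offspring if breeding at age x = l(x) × m_x:
  age 3: 0.76 × 31 = 23.560
  age 4: 0.51 × 42 = 21.420
  age 5: 0.39 × 65 = 25.350
Maximum at age 5 (25.350).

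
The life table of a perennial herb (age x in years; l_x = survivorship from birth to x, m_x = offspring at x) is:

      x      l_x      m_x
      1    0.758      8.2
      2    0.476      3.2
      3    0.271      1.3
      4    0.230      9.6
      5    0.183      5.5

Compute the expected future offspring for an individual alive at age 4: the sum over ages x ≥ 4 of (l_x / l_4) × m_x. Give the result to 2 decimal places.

13.98

l_4 = 0.230. Conditional survival from age 4 to x is l_x / l_4.
  x=4: (0.230/0.230) × 9.6 = 9.6000
  x=5: (0.183/0.230) × 5.5 = 4.3761
Sum = 9.6000 + 4.3761 = 13.9761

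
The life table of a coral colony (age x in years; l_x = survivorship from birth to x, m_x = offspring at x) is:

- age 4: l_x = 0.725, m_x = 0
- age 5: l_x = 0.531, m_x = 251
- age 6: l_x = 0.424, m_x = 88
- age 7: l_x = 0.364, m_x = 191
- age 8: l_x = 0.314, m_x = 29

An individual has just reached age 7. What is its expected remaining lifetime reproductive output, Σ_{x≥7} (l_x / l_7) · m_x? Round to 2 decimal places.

216.02

l_7 = 0.364. Conditional survival from age 7 to x is l_x / l_7.
  x=7: (0.364/0.364) × 191 = 191.0000
  x=8: (0.314/0.364) × 29 = 25.0165
Sum = 191.0000 + 25.0165 = 216.0165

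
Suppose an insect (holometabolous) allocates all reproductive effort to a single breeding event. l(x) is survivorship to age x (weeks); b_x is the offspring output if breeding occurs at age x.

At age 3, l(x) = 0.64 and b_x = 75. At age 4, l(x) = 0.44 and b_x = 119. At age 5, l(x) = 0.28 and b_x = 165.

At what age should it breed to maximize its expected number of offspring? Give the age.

Expected offspring if breeding at age x = l(x) × b_x:
  age 3: 0.64 × 75 = 48.000
  age 4: 0.44 × 119 = 52.360
  age 5: 0.28 × 165 = 46.200
Maximum at age 4 (52.360).

4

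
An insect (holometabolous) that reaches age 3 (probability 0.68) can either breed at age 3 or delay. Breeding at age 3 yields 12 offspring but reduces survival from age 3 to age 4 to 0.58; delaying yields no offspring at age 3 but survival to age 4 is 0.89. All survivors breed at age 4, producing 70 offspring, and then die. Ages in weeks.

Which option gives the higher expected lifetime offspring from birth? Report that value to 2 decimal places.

42.36

breed at age 3: R₀ = 0.68 × (12 + 0.58 × 70) = 0.68 × 52.6000 = 35.7680
delay to age 4: R₀ = 0.68 × (0.89 × 70) = 0.68 × 62.3000 = 42.3640
Higher: delay to age 4 (42.3640).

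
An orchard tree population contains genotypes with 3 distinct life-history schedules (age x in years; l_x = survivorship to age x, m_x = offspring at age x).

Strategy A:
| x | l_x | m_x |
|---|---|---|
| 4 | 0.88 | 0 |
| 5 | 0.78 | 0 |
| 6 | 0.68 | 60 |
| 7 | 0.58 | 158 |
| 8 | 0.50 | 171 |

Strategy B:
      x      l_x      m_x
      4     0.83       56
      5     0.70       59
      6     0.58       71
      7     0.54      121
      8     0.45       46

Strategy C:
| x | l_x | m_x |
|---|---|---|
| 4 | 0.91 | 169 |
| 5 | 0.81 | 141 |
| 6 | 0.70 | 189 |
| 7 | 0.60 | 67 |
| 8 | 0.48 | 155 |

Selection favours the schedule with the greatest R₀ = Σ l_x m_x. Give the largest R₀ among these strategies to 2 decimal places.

Strategy A: R₀ = 0.88×0 + 0.78×0 + 0.68×60 + 0.58×158 + 0.50×171 = 217.9400
Strategy B: R₀ = 0.83×56 + 0.70×59 + 0.58×71 + 0.54×121 + 0.45×46 = 215.0000
Strategy C: R₀ = 0.91×169 + 0.81×141 + 0.70×189 + 0.60×67 + 0.48×155 = 514.9000
Highest R₀: strategy C with 514.9000.

514.90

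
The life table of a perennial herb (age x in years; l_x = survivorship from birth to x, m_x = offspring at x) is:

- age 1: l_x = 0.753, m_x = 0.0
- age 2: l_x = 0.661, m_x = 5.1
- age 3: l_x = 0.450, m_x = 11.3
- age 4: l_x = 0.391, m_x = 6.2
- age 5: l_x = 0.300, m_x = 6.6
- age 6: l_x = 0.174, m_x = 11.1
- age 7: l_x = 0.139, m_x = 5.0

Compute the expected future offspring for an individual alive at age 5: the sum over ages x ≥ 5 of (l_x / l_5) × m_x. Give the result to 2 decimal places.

15.35

l_5 = 0.300. Conditional survival from age 5 to x is l_x / l_5.
  x=5: (0.300/0.300) × 6.6 = 6.6000
  x=6: (0.174/0.300) × 11.1 = 6.4380
  x=7: (0.139/0.300) × 5.0 = 2.3167
Sum = 6.6000 + 6.4380 + 2.3167 = 15.3547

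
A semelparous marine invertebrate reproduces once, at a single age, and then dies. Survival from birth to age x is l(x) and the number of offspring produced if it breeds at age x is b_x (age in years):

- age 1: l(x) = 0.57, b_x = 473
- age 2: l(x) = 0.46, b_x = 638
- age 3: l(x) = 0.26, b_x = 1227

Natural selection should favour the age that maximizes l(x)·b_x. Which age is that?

3

Expected offspring if breeding at age x = l(x) × b_x:
  age 1: 0.57 × 473 = 269.610
  age 2: 0.46 × 638 = 293.480
  age 3: 0.26 × 1227 = 319.020
Maximum at age 3 (319.020).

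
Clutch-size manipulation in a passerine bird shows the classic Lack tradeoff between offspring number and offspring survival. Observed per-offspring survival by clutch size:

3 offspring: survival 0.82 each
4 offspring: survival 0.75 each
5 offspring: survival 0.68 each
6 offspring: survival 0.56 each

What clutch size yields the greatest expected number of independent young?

5

Expected independent young = c × s(c):
  c=3: 3 × 0.82 = 2.460
  c=4: 4 × 0.75 = 3.000
  c=5: 5 × 0.68 = 3.400
  c=6: 6 × 0.56 = 3.360
Maximum at c = 5 (3.400 independent young).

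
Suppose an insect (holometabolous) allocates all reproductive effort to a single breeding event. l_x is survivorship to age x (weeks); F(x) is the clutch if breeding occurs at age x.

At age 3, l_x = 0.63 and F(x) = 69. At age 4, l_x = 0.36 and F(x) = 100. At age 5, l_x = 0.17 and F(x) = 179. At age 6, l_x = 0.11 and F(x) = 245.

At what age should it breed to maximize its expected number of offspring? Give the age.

3

Expected offspring if breeding at age x = l_x × F(x):
  age 3: 0.63 × 69 = 43.470
  age 4: 0.36 × 100 = 36.000
  age 5: 0.17 × 179 = 30.430
  age 6: 0.11 × 245 = 26.950
Maximum at age 3 (43.470).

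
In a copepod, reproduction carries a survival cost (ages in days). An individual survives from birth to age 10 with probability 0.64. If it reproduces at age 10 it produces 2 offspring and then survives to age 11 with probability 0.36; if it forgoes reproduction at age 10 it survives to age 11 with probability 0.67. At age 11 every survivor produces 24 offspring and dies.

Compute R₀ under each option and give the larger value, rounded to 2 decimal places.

breed at age 10: R₀ = 0.64 × (2 + 0.36 × 24) = 0.64 × 10.6400 = 6.8096
delay to age 11: R₀ = 0.64 × (0.67 × 24) = 0.64 × 16.0800 = 10.2912
Higher: delay to age 11 (10.2912).

10.29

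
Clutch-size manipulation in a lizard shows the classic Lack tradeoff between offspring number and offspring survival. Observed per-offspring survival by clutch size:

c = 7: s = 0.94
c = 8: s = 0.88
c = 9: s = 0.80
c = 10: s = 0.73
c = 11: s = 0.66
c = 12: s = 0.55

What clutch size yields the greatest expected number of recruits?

Expected recruits = c × s(c):
  c=7: 7 × 0.94 = 6.580
  c=8: 8 × 0.88 = 7.040
  c=9: 9 × 0.80 = 7.200
  c=10: 10 × 0.73 = 7.300
  c=11: 11 × 0.66 = 7.260
  c=12: 12 × 0.55 = 6.600
Maximum at c = 10 (7.300 recruits).

10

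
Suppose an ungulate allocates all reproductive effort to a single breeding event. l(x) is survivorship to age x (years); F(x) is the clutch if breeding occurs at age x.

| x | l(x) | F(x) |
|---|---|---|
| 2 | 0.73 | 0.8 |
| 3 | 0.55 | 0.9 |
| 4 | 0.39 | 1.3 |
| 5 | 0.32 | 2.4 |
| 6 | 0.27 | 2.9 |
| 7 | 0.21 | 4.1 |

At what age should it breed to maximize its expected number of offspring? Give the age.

Expected offspring if breeding at age x = l(x) × F(x):
  age 2: 0.73 × 0.8 = 0.584
  age 3: 0.55 × 0.9 = 0.495
  age 4: 0.39 × 1.3 = 0.507
  age 5: 0.32 × 2.4 = 0.768
  age 6: 0.27 × 2.9 = 0.783
  age 7: 0.21 × 4.1 = 0.861
Maximum at age 7 (0.861).

7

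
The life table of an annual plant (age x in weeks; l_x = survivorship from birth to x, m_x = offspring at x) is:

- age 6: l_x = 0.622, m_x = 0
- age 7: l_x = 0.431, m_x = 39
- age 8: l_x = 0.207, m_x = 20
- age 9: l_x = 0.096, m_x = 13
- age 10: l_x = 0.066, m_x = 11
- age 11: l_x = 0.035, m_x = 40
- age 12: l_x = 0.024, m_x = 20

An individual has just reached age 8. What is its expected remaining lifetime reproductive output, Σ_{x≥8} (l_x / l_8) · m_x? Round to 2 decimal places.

38.62

l_8 = 0.207. Conditional survival from age 8 to x is l_x / l_8.
  x=8: (0.207/0.207) × 20 = 20.0000
  x=9: (0.096/0.207) × 13 = 6.0290
  x=10: (0.066/0.207) × 11 = 3.5072
  x=11: (0.035/0.207) × 40 = 6.7633
  x=12: (0.024/0.207) × 20 = 2.3188
Sum = 20.0000 + 6.0290 + 3.5072 + 6.7633 + 2.3188 = 38.6184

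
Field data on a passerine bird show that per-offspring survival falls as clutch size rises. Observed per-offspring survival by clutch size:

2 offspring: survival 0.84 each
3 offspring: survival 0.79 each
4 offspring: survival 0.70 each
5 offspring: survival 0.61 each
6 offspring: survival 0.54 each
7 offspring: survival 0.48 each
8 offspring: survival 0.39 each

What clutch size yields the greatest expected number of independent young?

Expected independent young = c × s(c):
  c=2: 2 × 0.84 = 1.680
  c=3: 3 × 0.79 = 2.370
  c=4: 4 × 0.70 = 2.800
  c=5: 5 × 0.61 = 3.050
  c=6: 6 × 0.54 = 3.240
  c=7: 7 × 0.48 = 3.360
  c=8: 8 × 0.39 = 3.120
Maximum at c = 7 (3.360 independent young).

7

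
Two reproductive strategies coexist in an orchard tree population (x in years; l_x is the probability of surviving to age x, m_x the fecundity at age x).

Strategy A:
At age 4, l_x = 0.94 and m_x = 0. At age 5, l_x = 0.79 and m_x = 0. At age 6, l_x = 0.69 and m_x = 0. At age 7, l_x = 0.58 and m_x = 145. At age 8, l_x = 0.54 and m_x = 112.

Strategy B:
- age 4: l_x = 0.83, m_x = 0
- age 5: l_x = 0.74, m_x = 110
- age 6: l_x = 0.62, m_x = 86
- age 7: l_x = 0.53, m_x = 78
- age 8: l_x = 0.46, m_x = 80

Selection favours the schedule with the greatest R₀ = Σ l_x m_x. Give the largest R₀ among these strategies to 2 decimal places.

Strategy A: R₀ = 0.94×0 + 0.79×0 + 0.69×0 + 0.58×145 + 0.54×112 = 144.5800
Strategy B: R₀ = 0.83×0 + 0.74×110 + 0.62×86 + 0.53×78 + 0.46×80 = 212.8600
Highest R₀: strategy B with 212.8600.

212.86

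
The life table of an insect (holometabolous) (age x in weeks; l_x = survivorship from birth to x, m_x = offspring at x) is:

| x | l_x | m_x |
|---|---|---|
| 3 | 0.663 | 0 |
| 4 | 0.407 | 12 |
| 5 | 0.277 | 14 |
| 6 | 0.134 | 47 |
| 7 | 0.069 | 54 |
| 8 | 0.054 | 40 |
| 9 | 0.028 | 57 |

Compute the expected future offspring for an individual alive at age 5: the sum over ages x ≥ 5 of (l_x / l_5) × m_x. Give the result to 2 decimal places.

63.75

l_5 = 0.277. Conditional survival from age 5 to x is l_x / l_5.
  x=5: (0.277/0.277) × 14 = 14.0000
  x=6: (0.134/0.277) × 47 = 22.7365
  x=7: (0.069/0.277) × 54 = 13.4513
  x=8: (0.054/0.277) × 40 = 7.7978
  x=9: (0.028/0.277) × 57 = 5.7617
Sum = 14.0000 + 22.7365 + 13.4513 + 7.7978 + 5.7617 = 63.7473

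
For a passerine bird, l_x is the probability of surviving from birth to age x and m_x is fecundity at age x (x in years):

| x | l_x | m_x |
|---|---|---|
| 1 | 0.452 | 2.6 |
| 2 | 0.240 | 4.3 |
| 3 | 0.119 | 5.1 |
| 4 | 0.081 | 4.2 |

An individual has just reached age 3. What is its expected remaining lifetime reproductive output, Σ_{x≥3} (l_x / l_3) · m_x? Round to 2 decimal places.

7.96

l_3 = 0.119. Conditional survival from age 3 to x is l_x / l_3.
  x=3: (0.119/0.119) × 5.1 = 5.1000
  x=4: (0.081/0.119) × 4.2 = 2.8588
Sum = 5.1000 + 2.8588 = 7.9588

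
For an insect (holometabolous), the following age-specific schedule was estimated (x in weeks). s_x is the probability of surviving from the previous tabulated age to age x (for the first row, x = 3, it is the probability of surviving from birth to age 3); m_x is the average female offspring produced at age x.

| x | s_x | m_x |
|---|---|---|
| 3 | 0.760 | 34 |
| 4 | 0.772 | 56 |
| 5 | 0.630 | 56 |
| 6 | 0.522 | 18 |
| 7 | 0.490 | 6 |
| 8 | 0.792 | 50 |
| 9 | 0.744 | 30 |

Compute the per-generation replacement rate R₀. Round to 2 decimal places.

88.85

Survivorship from birth: l_x = s_3·s_4·…·s_x.
  l_3 = 0.76000
  l_4 = 0.58672
  l_5 = 0.36963
  l_6 = 0.19295
  l_7 = 0.09454
  l_8 = 0.07488
  l_9 = 0.05571
R₀ = Σ l_x m_x:
  age 3: 0.76000 × 34 = 25.8400
  age 4: 0.58672 × 56 = 32.8563
  age 5: 0.36963 × 56 = 20.6993
  age 6: 0.19295 × 18 = 3.4731
  age 7: 0.09454 × 6 = 0.5672
  age 8: 0.07488 × 50 = 3.7440
  age 9: 0.05571 × 30 = 1.6713
R₀ = 25.8400 + 32.8563 + 20.6993 + 3.4731 + 0.5672 + 3.7440 + 1.6713 = 88.8512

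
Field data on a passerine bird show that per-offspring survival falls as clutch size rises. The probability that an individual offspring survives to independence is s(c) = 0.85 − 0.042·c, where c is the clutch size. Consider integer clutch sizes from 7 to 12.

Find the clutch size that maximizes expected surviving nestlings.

10

Expected surviving nestlings = c × s(c):
  c=7: 7 × 0.556 = 3.892
  c=8: 8 × 0.514 = 4.112
  c=9: 9 × 0.472 = 4.248
  c=10: 10 × 0.430 = 4.300
  c=11: 11 × 0.388 = 4.268
  c=12: 12 × 0.346 = 4.152
Maximum at c = 10 (4.300 surviving nestlings).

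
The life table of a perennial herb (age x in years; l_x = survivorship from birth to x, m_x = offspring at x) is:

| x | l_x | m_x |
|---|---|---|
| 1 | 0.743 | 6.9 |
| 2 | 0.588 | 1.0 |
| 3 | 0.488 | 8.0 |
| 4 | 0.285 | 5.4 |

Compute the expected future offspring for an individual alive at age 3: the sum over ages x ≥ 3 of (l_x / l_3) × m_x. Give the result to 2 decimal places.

l_3 = 0.488. Conditional survival from age 3 to x is l_x / l_3.
  x=3: (0.488/0.488) × 8.0 = 8.0000
  x=4: (0.285/0.488) × 5.4 = 3.1537
Sum = 8.0000 + 3.1537 = 11.1537

11.15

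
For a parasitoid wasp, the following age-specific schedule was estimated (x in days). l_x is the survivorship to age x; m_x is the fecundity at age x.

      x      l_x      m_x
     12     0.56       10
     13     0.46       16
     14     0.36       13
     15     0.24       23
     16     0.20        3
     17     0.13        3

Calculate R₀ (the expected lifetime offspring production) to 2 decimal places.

R₀ = Σ l_x m_x:
  age 12: 0.56 × 10 = 5.6000
  age 13: 0.46 × 16 = 7.3600
  age 14: 0.36 × 13 = 4.6800
  age 15: 0.24 × 23 = 5.5200
  age 16: 0.20 × 3 = 0.6000
  age 17: 0.13 × 3 = 0.3900
R₀ = 5.6000 + 7.3600 + 4.6800 + 5.5200 + 0.6000 + 0.3900 = 24.1500

24.15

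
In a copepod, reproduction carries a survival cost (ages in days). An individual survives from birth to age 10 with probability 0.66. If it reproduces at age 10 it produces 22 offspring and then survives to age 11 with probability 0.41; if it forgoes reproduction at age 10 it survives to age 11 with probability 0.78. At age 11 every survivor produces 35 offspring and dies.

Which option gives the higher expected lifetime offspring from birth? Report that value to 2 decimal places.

23.99

breed at age 10: R₀ = 0.66 × (22 + 0.41 × 35) = 0.66 × 36.3500 = 23.9910
delay to age 11: R₀ = 0.66 × (0.78 × 35) = 0.66 × 27.3000 = 18.0180
Higher: breed at age 10 (23.9910).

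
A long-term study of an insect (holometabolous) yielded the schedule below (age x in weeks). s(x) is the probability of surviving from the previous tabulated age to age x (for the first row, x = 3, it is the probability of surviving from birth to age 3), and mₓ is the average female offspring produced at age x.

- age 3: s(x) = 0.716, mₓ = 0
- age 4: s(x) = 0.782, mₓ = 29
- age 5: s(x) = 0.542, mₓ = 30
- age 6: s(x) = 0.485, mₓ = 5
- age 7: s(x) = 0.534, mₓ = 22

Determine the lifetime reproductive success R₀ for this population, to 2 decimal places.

27.81

Survivorship from birth: l_x = s_3·s_4·…·s_x.
  l_3 = 0.71600
  l_4 = 0.55991
  l_5 = 0.30347
  l_6 = 0.14718
  l_7 = 0.07860
R₀ = Σ l_x mₓ:
  age 3: 0.71600 × 0 = 0.0000
  age 4: 0.55991 × 29 = 16.2374
  age 5: 0.30347 × 30 = 9.1041
  age 6: 0.14718 × 5 = 0.7359
  age 7: 0.07860 × 22 = 1.7292
R₀ = 0.0000 + 16.2374 + 9.1041 + 0.7359 + 1.7292 = 27.8066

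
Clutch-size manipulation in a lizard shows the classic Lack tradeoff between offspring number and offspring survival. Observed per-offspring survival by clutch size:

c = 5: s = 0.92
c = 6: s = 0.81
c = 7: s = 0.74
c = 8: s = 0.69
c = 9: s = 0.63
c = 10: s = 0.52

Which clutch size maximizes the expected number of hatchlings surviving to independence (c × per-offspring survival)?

9

Expected hatchlings surviving to independence = c × s(c):
  c=5: 5 × 0.92 = 4.600
  c=6: 6 × 0.81 = 4.860
  c=7: 7 × 0.74 = 5.180
  c=8: 8 × 0.69 = 5.520
  c=9: 9 × 0.63 = 5.670
  c=10: 10 × 0.52 = 5.200
Maximum at c = 9 (5.670 hatchlings surviving to independence).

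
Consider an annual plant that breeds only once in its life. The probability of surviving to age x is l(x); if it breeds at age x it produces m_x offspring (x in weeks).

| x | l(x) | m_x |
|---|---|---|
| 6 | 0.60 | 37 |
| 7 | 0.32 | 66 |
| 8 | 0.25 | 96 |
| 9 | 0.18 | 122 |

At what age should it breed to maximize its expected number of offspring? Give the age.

Expected offspring if breeding at age x = l(x) × m_x:
  age 6: 0.60 × 37 = 22.200
  age 7: 0.32 × 66 = 21.120
  age 8: 0.25 × 96 = 24.000
  age 9: 0.18 × 122 = 21.960
Maximum at age 8 (24.000).

8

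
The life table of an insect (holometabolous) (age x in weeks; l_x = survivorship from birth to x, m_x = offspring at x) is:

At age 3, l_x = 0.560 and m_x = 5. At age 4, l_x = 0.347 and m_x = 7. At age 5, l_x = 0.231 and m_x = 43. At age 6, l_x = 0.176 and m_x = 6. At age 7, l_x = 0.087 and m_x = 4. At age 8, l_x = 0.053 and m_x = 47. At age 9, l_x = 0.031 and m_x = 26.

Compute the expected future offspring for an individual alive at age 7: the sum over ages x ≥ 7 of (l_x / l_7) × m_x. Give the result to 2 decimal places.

l_7 = 0.087. Conditional survival from age 7 to x is l_x / l_7.
  x=7: (0.087/0.087) × 4 = 4.0000
  x=8: (0.053/0.087) × 47 = 28.6322
  x=9: (0.031/0.087) × 26 = 9.2644
Sum = 4.0000 + 28.6322 + 9.2644 = 41.8966

41.90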